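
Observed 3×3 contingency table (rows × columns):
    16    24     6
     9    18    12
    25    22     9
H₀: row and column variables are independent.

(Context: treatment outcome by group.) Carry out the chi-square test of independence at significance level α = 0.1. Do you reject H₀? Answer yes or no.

reject H₀: yes

Row totals [46, 39, 56], col totals [50, 64, 27], n=141
χ² = (16−16.31)²/16.31 + (24−20.88)²/20.88 + (6−8.81)²/8.81 + (9−13.83)²/13.83 + (18−17.70)²/17.70 + (12−7.47)²/7.47 + (25−19.86)²/19.86 + (22−25.42)²/25.42 + (9−10.72)²/10.72 = 7.8778
df = 4
p-value (upper-tail) = 0.09616
At α=0.1: p < α → reject H₀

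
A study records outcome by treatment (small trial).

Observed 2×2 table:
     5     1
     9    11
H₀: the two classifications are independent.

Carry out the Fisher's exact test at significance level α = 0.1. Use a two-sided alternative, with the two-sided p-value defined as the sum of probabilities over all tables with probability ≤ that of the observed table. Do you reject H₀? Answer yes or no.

Margins: r₁=6, r₂=20, c₁=14, c₂=12, n=26
p_obs = C(6,5)·C(20,9)/C(26,14); sum pmf over tables with pmf ≤ p_obs
p-value (two-sided) = 0.16957
At α=0.1: p ≥ α → fail to reject H₀

reject H₀: no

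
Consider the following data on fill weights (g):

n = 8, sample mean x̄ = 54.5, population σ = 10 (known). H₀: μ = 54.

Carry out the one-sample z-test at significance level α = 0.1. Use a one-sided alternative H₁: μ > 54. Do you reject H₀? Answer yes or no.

reject H₀: no

SE = σ/√n = 10/√8 = 3.5355
z = (x̄−μ₀)/SE = (54.5−54)/3.5355 = 0.1414
p-value (one-sided, H₁ greater) = 0.44377
At α=0.1: p ≥ α → fail to reject H₀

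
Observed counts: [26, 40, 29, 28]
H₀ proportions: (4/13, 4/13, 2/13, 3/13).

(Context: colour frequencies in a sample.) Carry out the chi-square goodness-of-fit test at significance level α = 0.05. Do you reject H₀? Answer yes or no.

n = 123; E_i = n·p_i = [37.85, 37.85, 18.92, 28.38]
χ² = (26−37.85)²/37.85 + (40−37.85)²/37.85 + (29−18.92)²/18.92 + (28−28.38)²/28.38 = 9.2019
df = 3
p-value (upper-tail) = 0.02672
At α=0.05: p < α → reject H₀

reject H₀: yes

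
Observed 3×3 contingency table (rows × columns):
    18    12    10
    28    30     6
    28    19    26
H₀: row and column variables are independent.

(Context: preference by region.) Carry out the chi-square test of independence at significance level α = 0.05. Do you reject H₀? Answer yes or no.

Row totals [40, 64, 73], col totals [74, 61, 42], n=177
χ² = (18−16.72)²/16.72 + (12−13.79)²/13.79 + (10−9.49)²/9.49 + (28−26.76)²/26.76 + (30−22.06)²/22.06 + (6−15.19)²/15.19 + (28−30.52)²/30.52 + (19−25.16)²/25.16 + (26−17.32)²/17.32 = 14.8944
df = 4
p-value (upper-tail) = 0.00493
At α=0.05: p < α → reject H₀

reject H₀: yes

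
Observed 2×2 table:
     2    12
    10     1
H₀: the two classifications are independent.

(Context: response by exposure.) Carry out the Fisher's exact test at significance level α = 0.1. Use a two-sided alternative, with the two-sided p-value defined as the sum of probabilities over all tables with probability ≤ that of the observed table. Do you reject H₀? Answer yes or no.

Margins: r₁=14, r₂=11, c₁=12, c₂=13, n=25
p_obs = C(14,2)·C(11,10)/C(25,12); sum pmf over tables with pmf ≤ p_obs
p-value (two-sided) = 0.00021
At α=0.1: p < α → reject H₀

reject H₀: yes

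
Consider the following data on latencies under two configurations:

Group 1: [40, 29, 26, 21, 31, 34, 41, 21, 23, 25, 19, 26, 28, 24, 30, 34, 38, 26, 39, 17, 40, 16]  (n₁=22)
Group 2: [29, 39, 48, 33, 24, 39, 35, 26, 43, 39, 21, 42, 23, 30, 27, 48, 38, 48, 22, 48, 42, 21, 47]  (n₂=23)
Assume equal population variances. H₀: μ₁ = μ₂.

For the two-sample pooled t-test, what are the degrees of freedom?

degrees of freedom = 43

df = n₁ + n₂ − 2 = 22 + 23 − 2 = 43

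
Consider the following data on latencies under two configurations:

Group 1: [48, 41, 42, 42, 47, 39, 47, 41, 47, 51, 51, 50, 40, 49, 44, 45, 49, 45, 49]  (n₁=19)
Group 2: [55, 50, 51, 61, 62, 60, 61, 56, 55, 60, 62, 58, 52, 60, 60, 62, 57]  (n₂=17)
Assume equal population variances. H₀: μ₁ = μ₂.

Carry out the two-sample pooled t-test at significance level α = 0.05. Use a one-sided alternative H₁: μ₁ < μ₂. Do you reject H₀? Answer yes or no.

x̄₁=45.632, s₁=3.876, n₁=19
x̄₂=57.765, s₂=3.977, n₂=17
s_p² = [18·3.876² + 16·3.977²]/34 = 15.3965
SE = √(s_p²·(1/19+1/17)) = 1.3100
t = (45.632−57.765)/1.3100 = -9.2622
df = 34
p-value (one-sided, H₁ less) = 0.00000
At α=0.05: p < α → reject H₀

reject H₀: yes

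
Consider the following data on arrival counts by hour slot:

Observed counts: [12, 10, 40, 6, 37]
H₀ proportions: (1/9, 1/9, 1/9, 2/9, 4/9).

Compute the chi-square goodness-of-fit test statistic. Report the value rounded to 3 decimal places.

n = 105; E_i = n·p_i = [11.67, 11.67, 11.67, 23.33, 46.67]
χ² = (12−11.67)²/11.67 + (10−11.67)²/11.67 + (40−11.67)²/11.67 + (6−23.33)²/23.33 + (37−46.67)²/46.67 = 83.9357
df = 4

test statistic = 83.936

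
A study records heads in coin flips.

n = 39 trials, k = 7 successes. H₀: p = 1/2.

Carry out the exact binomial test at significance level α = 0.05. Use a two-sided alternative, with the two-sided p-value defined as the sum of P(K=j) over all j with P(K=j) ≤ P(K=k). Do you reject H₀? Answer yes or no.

reject H₀: yes

Exact binomial: n=39, k=7, p₀=1/2=0.5000
P(X=j) = C(n,j)·p₀^j·(1−p₀)^(n−j); p = Σ P(X=j) over j with P(X=j) ≤ P(X=7)
p-value (two-sided) = 0.00007
At α=0.05: p < α → reject H₀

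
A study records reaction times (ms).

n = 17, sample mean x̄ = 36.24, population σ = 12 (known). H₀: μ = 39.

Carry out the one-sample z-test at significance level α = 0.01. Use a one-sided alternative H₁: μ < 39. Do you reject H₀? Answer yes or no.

SE = σ/√n = 12/√17 = 2.9104
z = (x̄−μ₀)/SE = (36.24−39)/2.9104 = -0.9483
p-value (one-sided, H₁ less) = 0.17148
At α=0.01: p ≥ α → fail to reject H₀

reject H₀: no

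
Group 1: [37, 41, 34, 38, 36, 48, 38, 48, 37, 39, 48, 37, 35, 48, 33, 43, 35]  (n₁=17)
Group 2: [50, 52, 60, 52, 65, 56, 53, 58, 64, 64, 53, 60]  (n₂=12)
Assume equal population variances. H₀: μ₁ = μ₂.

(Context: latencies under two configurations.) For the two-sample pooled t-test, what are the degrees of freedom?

degrees of freedom = 27

df = n₁ + n₂ − 2 = 17 + 12 − 2 = 27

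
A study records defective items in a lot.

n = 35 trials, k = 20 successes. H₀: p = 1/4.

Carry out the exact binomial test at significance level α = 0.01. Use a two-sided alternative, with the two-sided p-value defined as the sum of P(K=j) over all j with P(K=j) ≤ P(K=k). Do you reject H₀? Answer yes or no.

reject H₀: yes

Exact binomial: n=35, k=20, p₀=1/4=0.2500
P(X=j) = C(n,j)·p₀^j·(1−p₀)^(n−j); p = Σ P(X=j) over j with P(X=j) ≤ P(X=20)
p-value (two-sided) = 0.00005
At α=0.01: p < α → reject H₀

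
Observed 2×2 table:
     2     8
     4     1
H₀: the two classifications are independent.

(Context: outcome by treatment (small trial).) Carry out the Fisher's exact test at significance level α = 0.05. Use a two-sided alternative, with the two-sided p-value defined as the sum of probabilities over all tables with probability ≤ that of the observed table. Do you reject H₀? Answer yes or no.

reject H₀: no

Margins: r₁=10, r₂=5, c₁=6, c₂=9, n=15
p_obs = C(10,2)·C(5,4)/C(15,6); sum pmf over tables with pmf ≤ p_obs
p-value (two-sided) = 0.08891
At α=0.05: p ≥ α → fail to reject H₀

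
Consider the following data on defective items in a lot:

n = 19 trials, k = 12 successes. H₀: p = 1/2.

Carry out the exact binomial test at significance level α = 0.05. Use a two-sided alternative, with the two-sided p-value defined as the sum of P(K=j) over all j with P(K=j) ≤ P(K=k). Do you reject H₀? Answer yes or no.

Exact binomial: n=19, k=12, p₀=1/2=0.5000
P(X=j) = C(n,j)·p₀^j·(1−p₀)^(n−j); p = Σ P(X=j) over j with P(X=j) ≤ P(X=12)
p-value (two-sided) = 0.35928
At α=0.05: p ≥ α → fail to reject H₀

reject H₀: no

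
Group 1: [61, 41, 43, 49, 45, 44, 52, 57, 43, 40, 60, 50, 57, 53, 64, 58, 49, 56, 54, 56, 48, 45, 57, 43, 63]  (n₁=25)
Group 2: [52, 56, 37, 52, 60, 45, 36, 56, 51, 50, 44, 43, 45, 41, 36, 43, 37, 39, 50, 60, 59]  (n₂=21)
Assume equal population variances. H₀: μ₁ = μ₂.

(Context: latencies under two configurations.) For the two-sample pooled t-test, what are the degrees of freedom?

df = n₁ + n₂ − 2 = 25 + 21 − 2 = 44

degrees of freedom = 44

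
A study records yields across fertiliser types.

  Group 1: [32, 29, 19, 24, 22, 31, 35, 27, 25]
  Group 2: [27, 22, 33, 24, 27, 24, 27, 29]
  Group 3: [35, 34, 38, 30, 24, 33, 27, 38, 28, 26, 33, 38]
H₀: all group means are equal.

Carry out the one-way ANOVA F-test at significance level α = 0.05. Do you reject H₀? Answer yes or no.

reject H₀: yes

Group means [27.11, 26.62, 32.00], grand mean 29.000
SSB = Σnᵢ(x̄ᵢ−x̄)² = 185.236; SSW = ΣΣ(x−x̄ᵢ)² = 560.764
MSB = 185.236/2 = 92.6181; MSW = 560.764/26 = 21.5678
F = MSB/MSW = 4.2943
df = (2, 26)
p-value (upper-tail) = 0.02446
At α=0.05: p < α → reject H₀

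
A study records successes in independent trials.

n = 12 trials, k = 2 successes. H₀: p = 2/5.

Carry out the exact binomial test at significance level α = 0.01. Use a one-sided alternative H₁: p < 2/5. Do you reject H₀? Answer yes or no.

reject H₀: no

Exact binomial: n=12, k=2, p₀=2/5=0.4000
P(X≤2) from Σ C(n,i)·p₀^i·(1−p₀)^(n−i)
p-value (one-sided, H₁ less) = 0.08344
At α=0.01: p ≥ α → fail to reject H₀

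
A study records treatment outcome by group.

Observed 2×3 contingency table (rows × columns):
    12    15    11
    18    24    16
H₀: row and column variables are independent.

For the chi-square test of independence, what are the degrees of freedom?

df = (r−1)(c−1) = (2−1)·(3−1) = 2

degrees of freedom = 2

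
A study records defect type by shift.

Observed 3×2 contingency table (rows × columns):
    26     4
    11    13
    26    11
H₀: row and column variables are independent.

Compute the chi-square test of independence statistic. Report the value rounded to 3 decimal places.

test statistic = 10.468

Row totals [30, 24, 37], col totals [63, 28], n=91
χ² = (26−20.77)²/20.77 + (4−9.23)²/9.23 + (11−16.62)²/16.62 + (13−7.38)²/7.38 + (26−25.62)²/25.62 + (11−11.38)²/11.38 = 10.4681
df = 2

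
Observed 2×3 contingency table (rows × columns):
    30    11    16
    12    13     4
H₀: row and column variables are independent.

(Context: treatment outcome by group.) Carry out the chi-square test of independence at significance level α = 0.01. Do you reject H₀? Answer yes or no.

Row totals [57, 29], col totals [42, 24, 20], n=86
χ² = (30−27.84)²/27.84 + (11−15.91)²/15.91 + (16−13.26)²/13.26 + (12−14.16)²/14.16 + (13−8.09)²/8.09 + (4−6.74)²/6.74 = 6.6719
df = 2
p-value (upper-tail) = 0.03558
At α=0.01: p ≥ α → fail to reject H₀

reject H₀: no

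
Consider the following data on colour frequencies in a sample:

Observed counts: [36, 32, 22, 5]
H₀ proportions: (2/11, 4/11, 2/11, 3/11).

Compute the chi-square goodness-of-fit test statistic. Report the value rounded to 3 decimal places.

n = 95; E_i = n·p_i = [17.27, 34.55, 17.27, 25.91]
χ² = (36−17.27)²/17.27 + (32−34.55)²/34.55 + (22−17.27)²/17.27 + (5−25.91)²/25.91 = 38.6596
df = 3

test statistic = 38.660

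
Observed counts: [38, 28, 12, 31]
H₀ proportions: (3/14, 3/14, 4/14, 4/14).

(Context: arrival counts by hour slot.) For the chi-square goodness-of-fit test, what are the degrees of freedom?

df = k − 1 = 4 − 1 = 3

degrees of freedom = 3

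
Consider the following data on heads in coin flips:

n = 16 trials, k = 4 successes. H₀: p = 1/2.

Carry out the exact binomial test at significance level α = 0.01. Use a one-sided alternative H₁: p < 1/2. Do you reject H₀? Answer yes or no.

reject H₀: no

Exact binomial: n=16, k=4, p₀=1/2=0.5000
P(X≤4) from Σ C(n,i)·p₀^i·(1−p₀)^(n−i)
p-value (one-sided, H₁ less) = 0.03841
At α=0.01: p ≥ α → fail to reject H₀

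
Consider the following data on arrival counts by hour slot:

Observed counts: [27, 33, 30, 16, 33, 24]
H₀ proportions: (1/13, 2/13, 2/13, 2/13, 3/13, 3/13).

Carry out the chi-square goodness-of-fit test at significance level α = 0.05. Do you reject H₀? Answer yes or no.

n = 163; E_i = n·p_i = [12.54, 25.08, 25.08, 25.08, 37.62, 37.62]
χ² = (27−12.54)²/12.54 + (33−25.08)²/25.08 + (30−25.08)²/25.08 + (16−25.08)²/25.08 + (33−37.62)²/37.62 + (24−37.62)²/37.62 = 28.9294
df = 5
p-value (upper-tail) = 0.00002
At α=0.05: p < α → reject H₀

reject H₀: yes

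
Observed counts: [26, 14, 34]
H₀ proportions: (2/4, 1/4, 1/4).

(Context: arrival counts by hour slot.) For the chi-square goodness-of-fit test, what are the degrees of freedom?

degrees of freedom = 2

df = k − 1 = 3 − 1 = 2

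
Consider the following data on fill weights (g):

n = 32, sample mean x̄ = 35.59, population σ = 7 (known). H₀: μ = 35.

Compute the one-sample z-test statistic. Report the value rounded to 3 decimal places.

SE = σ/√n = 7/√32 = 1.2374
z = (x̄−μ₀)/SE = (35.59−35)/1.2374 = 0.4768

test statistic = 0.477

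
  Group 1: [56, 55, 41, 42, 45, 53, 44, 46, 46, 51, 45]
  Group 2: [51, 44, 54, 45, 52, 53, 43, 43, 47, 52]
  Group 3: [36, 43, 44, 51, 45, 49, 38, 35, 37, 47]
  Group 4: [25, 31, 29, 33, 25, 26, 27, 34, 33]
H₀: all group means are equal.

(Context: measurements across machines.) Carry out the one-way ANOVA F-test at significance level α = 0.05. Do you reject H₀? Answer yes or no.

reject H₀: yes

Group means [47.64, 48.40, 42.50, 29.22], grand mean 42.400
SSB = Σnᵢ(x̄ᵢ−x̄)² = 2224.599; SSW = ΣΣ(x−x̄ᵢ)² = 847.001
MSB = 2224.599/3 = 741.5330; MSW = 847.001/36 = 23.5278
F = MSB/MSW = 31.5173
df = (3, 36)
p-value (upper-tail) = 0.00000
At α=0.05: p < α → reject H₀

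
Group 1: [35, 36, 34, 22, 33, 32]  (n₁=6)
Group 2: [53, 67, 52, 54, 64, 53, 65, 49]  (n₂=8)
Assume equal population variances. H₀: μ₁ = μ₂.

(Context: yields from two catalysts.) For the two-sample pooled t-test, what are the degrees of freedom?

degrees of freedom = 12

df = n₁ + n₂ − 2 = 6 + 8 − 2 = 12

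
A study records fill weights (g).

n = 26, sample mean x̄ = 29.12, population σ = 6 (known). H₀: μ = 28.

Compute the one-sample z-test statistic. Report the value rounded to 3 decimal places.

test statistic = 0.952

SE = σ/√n = 6/√26 = 1.1767
z = (x̄−μ₀)/SE = (29.12−28)/1.1767 = 0.9518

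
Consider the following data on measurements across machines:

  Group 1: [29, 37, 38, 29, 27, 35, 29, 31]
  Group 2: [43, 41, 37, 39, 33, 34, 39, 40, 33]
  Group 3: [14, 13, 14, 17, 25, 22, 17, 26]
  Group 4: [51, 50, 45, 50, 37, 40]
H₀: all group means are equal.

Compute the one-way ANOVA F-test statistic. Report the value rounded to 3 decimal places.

test statistic = 43.190

Group means [31.88, 37.67, 18.50, 45.50], grand mean 32.742
SSB = Σnᵢ(x̄ᵢ−x̄)² = 2823.560; SSW = ΣΣ(x−x̄ᵢ)² = 588.375
MSB = 2823.560/3 = 941.1868; MSW = 588.375/27 = 21.7917
F = MSB/MSW = 43.1902
df = (3, 27)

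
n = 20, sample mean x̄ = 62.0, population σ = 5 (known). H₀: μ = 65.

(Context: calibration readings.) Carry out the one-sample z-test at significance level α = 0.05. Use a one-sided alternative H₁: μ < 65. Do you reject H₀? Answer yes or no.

SE = σ/√n = 5/√20 = 1.1180
z = (x̄−μ₀)/SE = (62.0−65)/1.1180 = -2.6833
p-value (one-sided, H₁ less) = 0.00365
At α=0.05: p < α → reject H₀

reject H₀: yes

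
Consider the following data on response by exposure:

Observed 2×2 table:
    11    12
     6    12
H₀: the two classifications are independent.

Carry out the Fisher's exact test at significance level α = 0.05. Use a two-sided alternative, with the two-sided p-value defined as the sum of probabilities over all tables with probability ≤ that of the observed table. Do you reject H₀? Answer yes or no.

reject H₀: no

Margins: r₁=23, r₂=18, c₁=17, c₂=24, n=41
p_obs = C(23,11)·C(18,6)/C(41,17); sum pmf over tables with pmf ≤ p_obs
p-value (two-sided) = 0.52391
At α=0.05: p ≥ α → fail to reject H₀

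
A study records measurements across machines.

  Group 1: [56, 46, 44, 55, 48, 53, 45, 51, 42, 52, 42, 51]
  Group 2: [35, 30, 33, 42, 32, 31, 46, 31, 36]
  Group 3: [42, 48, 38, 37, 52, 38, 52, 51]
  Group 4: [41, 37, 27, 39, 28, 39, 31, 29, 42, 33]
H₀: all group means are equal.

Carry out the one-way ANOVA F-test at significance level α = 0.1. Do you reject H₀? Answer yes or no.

Group means [48.75, 35.11, 44.75, 34.60], grand mean 41.154
SSB = Σnᵢ(x̄ᵢ−x̄)² = 1554.038; SSW = ΣΣ(x−x̄ᵢ)² = 1109.039
MSB = 1554.038/3 = 518.0127; MSW = 1109.039/35 = 31.6868
F = MSB/MSW = 16.3479
df = (3, 35)
p-value (upper-tail) = 0.00000
At α=0.1: p < α → reject H₀

reject H₀: yes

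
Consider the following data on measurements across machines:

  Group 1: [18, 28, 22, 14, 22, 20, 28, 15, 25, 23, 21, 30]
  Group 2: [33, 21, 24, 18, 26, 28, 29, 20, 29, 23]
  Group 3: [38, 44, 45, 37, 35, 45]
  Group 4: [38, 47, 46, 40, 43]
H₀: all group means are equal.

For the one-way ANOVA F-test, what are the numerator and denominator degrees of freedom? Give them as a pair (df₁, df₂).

degrees of freedom = [3, 29]

k = 4 groups, N = 33 total
df = (k−1, N−k) = (4−1, 33−4) = (3, 29)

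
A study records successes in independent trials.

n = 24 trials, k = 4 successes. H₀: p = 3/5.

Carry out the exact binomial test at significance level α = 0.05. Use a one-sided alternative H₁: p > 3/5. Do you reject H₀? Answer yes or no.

reject H₀: no

Exact binomial: n=24, k=4, p₀=3/5=0.6000
P(X≥4) from Σ C(n,i)·p₀^i·(1−p₀)^(n−i)
p-value (one-sided, H₁ greater) = 1.00000
At α=0.05: p ≥ α → fail to reject H₀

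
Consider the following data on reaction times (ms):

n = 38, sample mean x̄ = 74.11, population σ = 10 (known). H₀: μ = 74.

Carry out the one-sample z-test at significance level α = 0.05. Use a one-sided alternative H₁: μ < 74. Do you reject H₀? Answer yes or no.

SE = σ/√n = 10/√38 = 1.6222
z = (x̄−μ₀)/SE = (74.11−74)/1.6222 = 0.0678
p-value (one-sided, H₁ less) = 0.52703
At α=0.05: p ≥ α → fail to reject H₀

reject H₀: no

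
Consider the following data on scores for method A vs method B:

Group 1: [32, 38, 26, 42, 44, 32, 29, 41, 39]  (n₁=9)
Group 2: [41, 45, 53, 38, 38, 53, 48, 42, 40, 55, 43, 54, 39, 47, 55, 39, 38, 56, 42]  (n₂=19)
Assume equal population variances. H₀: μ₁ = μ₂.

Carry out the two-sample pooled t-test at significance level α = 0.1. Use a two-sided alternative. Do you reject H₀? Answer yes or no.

x̄₁=35.889, s₁=6.314, n₁=9
x̄₂=45.579, s₂=6.744, n₂=19
s_p² = [8·6.314² + 18·6.744²]/26 = 43.7508
SE = √(s_p²·(1/9+1/19)) = 2.6765
t = (35.889−45.579)/2.6765 = -3.6204
df = 26
p-value (two-sided) = 0.00125
At α=0.1: p < α → reject H₀

reject H₀: yes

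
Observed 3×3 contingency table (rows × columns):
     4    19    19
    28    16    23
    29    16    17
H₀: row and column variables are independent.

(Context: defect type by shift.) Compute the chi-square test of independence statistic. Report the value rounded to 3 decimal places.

Row totals [42, 67, 62], col totals [61, 51, 59], n=171
χ² = (4−14.98)²/14.98 + (19−12.53)²/12.53 + (19−14.49)²/14.49 + (28−23.90)²/23.90 + (16−19.98)²/19.98 + (23−23.12)²/23.12 + (29−22.12)²/22.12 + (16−18.49)²/18.49 + (17−21.39)²/21.39 = 17.6756
df = 4

test statistic = 17.676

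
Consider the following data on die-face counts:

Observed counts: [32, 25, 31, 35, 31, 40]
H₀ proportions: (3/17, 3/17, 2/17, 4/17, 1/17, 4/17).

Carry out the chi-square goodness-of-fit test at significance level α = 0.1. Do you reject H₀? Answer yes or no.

reject H₀: yes

n = 194; E_i = n·p_i = [34.24, 34.24, 22.82, 45.65, 11.41, 45.65]
χ² = (32−34.24)²/34.24 + (25−34.24)²/34.24 + (31−22.82)²/22.82 + (35−45.65)²/45.65 + (31−11.41)²/11.41 + (40−45.65)²/45.65 = 42.3716
df = 5
p-value (upper-tail) = 0.00000
At α=0.1: p < α → reject H₀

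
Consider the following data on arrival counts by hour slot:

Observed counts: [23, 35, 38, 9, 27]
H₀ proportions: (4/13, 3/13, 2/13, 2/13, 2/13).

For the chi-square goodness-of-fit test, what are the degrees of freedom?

df = k − 1 = 5 − 1 = 4

degrees of freedom = 4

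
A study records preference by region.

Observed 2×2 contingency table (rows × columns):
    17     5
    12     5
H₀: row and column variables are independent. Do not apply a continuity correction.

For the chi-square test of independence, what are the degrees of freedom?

df = (r−1)(c−1) = (2−1)·(2−1) = 1

degrees of freedom = 1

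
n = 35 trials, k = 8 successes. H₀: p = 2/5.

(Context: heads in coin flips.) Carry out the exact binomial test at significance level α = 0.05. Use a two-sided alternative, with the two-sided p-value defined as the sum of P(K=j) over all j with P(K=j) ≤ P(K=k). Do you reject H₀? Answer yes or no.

Exact binomial: n=35, k=8, p₀=2/5=0.4000
P(X=j) = C(n,j)·p₀^j·(1−p₀)^(n−j); p = Σ P(X=j) over j with P(X=j) ≤ P(X=8)
p-value (two-sided) = 0.03921
At α=0.05: p < α → reject H₀

reject H₀: yes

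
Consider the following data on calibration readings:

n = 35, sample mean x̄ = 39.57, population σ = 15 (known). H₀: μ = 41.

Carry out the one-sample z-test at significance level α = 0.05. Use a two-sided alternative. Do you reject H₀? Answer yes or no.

SE = σ/√n = 15/√35 = 2.5355
z = (x̄−μ₀)/SE = (39.57−41)/2.5355 = -0.5640
p-value (two-sided) = 0.57275
At α=0.05: p ≥ α → fail to reject H₀

reject H₀: no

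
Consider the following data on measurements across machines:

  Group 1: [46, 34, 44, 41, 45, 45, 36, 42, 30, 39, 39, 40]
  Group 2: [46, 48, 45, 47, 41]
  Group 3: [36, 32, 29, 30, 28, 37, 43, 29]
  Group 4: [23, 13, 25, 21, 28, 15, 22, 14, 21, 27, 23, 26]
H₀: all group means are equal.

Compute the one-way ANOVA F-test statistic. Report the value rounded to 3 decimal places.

Group means [40.08, 45.40, 33.00, 21.50], grand mean 33.243
SSB = Σnᵢ(x̄ᵢ−x̄)² = 2955.694; SSW = ΣΣ(x−x̄ᵢ)² = 763.117
MSB = 2955.694/3 = 985.2314; MSW = 763.117/33 = 23.1247
F = MSB/MSW = 42.6051
df = (3, 33)

test statistic = 42.605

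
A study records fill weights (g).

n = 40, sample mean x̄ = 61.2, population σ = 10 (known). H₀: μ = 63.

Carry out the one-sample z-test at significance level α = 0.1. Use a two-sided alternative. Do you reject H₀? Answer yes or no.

reject H₀: no

SE = σ/√n = 10/√40 = 1.5811
z = (x̄−μ₀)/SE = (61.2−63)/1.5811 = -1.1384
p-value (two-sided) = 0.25495
At α=0.1: p ≥ α → fail to reject H₀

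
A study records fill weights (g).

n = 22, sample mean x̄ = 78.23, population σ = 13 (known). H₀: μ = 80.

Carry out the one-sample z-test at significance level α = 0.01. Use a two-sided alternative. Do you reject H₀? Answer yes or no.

reject H₀: no

SE = σ/√n = 13/√22 = 2.7716
z = (x̄−μ₀)/SE = (78.23−80)/2.7716 = -0.6386
p-value (two-sided) = 0.52307
At α=0.01: p ≥ α → fail to reject H₀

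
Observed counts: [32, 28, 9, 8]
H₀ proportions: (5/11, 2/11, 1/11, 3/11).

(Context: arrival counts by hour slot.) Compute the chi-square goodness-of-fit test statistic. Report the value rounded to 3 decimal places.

test statistic = 22.876

n = 77; E_i = n·p_i = [35.00, 14.00, 7.00, 21.00]
χ² = (32−35.00)²/35.00 + (28−14.00)²/14.00 + (9−7.00)²/7.00 + (8−21.00)²/21.00 = 22.8762
df = 3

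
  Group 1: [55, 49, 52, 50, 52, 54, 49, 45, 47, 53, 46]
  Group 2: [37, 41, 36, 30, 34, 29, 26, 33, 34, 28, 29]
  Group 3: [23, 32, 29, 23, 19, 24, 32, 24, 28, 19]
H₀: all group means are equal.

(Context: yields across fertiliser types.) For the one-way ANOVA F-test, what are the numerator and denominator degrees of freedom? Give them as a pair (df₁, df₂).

degrees of freedom = [2, 29]

k = 3 groups, N = 32 total
df = (k−1, N−k) = (3−1, 32−3) = (2, 29)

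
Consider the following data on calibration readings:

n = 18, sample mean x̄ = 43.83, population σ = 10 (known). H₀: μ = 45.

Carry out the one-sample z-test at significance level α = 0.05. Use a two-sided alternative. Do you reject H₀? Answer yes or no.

reject H₀: no

SE = σ/√n = 10/√18 = 2.3570
z = (x̄−μ₀)/SE = (43.83−45)/2.3570 = -0.4964
p-value (two-sided) = 0.61962
At α=0.05: p ≥ α → fail to reject H₀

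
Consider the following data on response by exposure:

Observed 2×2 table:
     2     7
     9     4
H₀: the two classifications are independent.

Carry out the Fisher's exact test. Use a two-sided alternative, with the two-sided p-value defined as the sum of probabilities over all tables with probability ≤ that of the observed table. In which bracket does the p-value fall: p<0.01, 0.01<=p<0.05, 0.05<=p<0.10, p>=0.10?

Margins: r₁=9, r₂=13, c₁=11, c₂=11, n=22
p_obs = C(9,2)·C(13,9)/C(22,11); sum pmf over tables with pmf ≤ p_obs
p-value (two-sided) = 0.08050
→ bracket: 0.05<=p<0.10

p-value bracket: 0.05<=p<0.10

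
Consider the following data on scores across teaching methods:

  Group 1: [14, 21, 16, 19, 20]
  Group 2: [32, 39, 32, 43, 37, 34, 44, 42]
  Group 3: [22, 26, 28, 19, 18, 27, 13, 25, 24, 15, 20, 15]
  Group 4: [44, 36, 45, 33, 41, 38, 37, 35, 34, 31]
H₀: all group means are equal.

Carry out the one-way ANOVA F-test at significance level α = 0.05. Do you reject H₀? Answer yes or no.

reject H₀: yes

Group means [18.00, 37.88, 21.00, 37.40], grand mean 29.114
SSB = Σnᵢ(x̄ᵢ−x̄)² = 2708.268; SSW = ΣΣ(x−x̄ᵢ)² = 681.275
MSB = 2708.268/3 = 902.7560; MSW = 681.275/31 = 21.9766
F = MSB/MSW = 41.0780
df = (3, 31)
p-value (upper-tail) = 0.00000
At α=0.05: p < α → reject H₀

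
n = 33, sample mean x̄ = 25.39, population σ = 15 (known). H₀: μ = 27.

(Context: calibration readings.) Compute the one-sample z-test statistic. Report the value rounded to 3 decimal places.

test statistic = -0.617

SE = σ/√n = 15/√33 = 2.6112
z = (x̄−μ₀)/SE = (25.39−27)/2.6112 = -0.6166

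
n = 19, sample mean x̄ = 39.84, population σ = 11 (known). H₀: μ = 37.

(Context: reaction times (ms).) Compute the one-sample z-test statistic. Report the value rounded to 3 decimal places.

test statistic = 1.125

SE = σ/√n = 11/√19 = 2.5236
z = (x̄−μ₀)/SE = (39.84−37)/2.5236 = 1.1254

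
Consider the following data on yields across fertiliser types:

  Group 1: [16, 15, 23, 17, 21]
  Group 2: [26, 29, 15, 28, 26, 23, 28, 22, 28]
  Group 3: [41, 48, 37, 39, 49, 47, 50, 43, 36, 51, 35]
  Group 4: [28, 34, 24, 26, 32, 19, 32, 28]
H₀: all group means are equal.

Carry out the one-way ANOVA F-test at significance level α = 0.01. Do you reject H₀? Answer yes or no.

Group means [18.40, 25.00, 43.27, 27.88], grand mean 30.788
SSB = Σnᵢ(x̄ᵢ−x̄)² = 2851.258; SSW = ΣΣ(x−x̄ᵢ)² = 732.257
MSB = 2851.258/3 = 950.4194; MSW = 732.257/29 = 25.2502
F = MSB/MSW = 37.6400
df = (3, 29)
p-value (upper-tail) = 0.00000
At α=0.01: p < α → reject H₀

reject H₀: yes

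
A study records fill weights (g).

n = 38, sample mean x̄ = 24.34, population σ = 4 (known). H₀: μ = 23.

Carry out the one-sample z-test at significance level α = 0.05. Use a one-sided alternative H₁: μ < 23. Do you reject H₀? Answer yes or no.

SE = σ/√n = 4/√38 = 0.6489
z = (x̄−μ₀)/SE = (24.34−23)/0.6489 = 2.0651
p-value (one-sided, H₁ less) = 0.98054
At α=0.05: p ≥ α → fail to reject H₀

reject H₀: no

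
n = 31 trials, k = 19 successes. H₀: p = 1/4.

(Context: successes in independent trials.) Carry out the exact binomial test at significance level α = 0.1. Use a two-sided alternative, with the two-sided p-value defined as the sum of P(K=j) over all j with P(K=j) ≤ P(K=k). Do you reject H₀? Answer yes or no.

Exact binomial: n=31, k=19, p₀=1/4=0.2500
P(X=j) = C(n,j)·p₀^j·(1−p₀)^(n−j); p = Σ P(X=j) over j with P(X=j) ≤ P(X=19)
p-value (two-sided) = 0.00002
At α=0.1: p < α → reject H₀

reject H₀: yes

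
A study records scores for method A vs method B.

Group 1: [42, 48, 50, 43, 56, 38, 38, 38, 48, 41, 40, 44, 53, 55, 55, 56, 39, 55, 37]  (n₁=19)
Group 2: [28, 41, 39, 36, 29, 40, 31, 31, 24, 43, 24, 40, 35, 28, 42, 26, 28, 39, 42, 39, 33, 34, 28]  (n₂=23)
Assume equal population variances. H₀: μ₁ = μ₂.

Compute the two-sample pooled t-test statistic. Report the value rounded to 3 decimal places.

x̄₁=46.105, s₁=7.179, n₁=19
x̄₂=33.913, s₂=6.259, n₂=23
s_p² = [18·7.179² + 22·6.259²]/40 = 44.7404
SE = √(s_p²·(1/19+1/23)) = 2.0736
t = (46.105−33.913)/2.0736 = 5.8796
df = 40

test statistic = 5.880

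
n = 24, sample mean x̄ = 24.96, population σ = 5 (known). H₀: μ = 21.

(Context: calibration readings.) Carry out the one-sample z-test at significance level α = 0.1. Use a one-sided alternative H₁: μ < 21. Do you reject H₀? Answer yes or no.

reject H₀: no

SE = σ/√n = 5/√24 = 1.0206
z = (x̄−μ₀)/SE = (24.96−21)/1.0206 = 3.8800
p-value (one-sided, H₁ less) = 0.99995
At α=0.1: p ≥ α → fail to reject H₀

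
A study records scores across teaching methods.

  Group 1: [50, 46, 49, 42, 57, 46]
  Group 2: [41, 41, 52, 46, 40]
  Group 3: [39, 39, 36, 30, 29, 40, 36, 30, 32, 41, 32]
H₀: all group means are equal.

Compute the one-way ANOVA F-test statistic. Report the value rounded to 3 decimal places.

test statistic = 17.065

Group means [48.33, 44.00, 34.91], grand mean 40.636
SSB = Σnᵢ(x̄ᵢ−x̄)² = 772.848; SSW = ΣΣ(x−x̄ᵢ)² = 430.242
MSB = 772.848/2 = 386.4242; MSW = 430.242/19 = 22.6443
F = MSB/MSW = 17.0649
df = (2, 19)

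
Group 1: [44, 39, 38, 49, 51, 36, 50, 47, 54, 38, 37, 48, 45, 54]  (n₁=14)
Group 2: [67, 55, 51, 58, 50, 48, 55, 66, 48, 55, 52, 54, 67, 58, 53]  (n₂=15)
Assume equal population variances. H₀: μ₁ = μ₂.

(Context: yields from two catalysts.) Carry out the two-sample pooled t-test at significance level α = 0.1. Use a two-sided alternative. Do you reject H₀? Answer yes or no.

x̄₁=45.000, s₁=6.397, n₁=14
x̄₂=55.800, s₂=6.383, n₂=15
s_p² = [13·6.397² + 14·6.383²]/27 = 40.8296
SE = √(s_p²·(1/14+1/15)) = 2.3745
t = (45.000−55.800)/2.3745 = -4.5483
df = 27
p-value (two-sided) = 0.00010
At α=0.1: p < α → reject H₀

reject H₀: yes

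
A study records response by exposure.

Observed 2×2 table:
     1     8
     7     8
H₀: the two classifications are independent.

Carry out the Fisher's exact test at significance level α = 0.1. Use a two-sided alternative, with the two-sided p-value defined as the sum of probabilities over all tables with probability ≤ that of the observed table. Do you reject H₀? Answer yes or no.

Margins: r₁=9, r₂=15, c₁=8, c₂=16, n=24
p_obs = C(9,1)·C(15,7)/C(24,8); sum pmf over tables with pmf ≤ p_obs
p-value (two-sided) = 0.17818
At α=0.1: p ≥ α → fail to reject H₀

reject H₀: no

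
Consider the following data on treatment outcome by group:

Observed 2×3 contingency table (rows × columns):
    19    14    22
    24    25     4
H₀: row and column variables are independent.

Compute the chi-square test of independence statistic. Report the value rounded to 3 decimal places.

Row totals [55, 53], col totals [43, 39, 26], n=108
χ² = (19−21.90)²/21.90 + (14−19.86)²/19.86 + (22−13.24)²/13.24 + (24−21.10)²/21.10 + (25−19.14)²/19.14 + (4−12.76)²/12.76 = 16.1140
df = 2

test statistic = 16.114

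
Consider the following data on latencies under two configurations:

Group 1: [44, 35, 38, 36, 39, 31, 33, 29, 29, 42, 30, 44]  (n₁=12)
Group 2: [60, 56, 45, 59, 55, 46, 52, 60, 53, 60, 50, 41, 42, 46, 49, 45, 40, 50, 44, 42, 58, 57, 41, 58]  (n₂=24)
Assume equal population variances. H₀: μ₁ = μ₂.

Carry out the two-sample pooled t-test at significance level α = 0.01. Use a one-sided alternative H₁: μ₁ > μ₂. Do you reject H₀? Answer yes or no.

x̄₁=35.833, s₁=5.606, n₁=12
x̄₂=50.375, s₂=7.033, n₂=24
s_p² = [11·5.606² + 23·7.033²]/34 = 43.6262
SE = √(s_p²·(1/12+1/24)) = 2.3352
t = (35.833−50.375)/2.3352 = -6.2271
df = 34
p-value (one-sided, H₁ greater) = 1.00000
At α=0.01: p ≥ α → fail to reject H₀

reject H₀: no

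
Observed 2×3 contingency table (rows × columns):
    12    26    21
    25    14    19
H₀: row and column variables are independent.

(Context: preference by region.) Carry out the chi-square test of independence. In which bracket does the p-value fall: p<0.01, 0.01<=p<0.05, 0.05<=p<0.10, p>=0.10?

Row totals [59, 58], col totals [37, 40, 40], n=117
χ² = (12−18.66)²/18.66 + (26−20.17)²/20.17 + (21−20.17)²/20.17 + (25−18.34)²/18.34 + (14−19.83)²/19.83 + (19−19.83)²/19.83 = 8.2596
df = 2
p-value (upper-tail) = 0.01609
→ bracket: 0.01<=p<0.05

p-value bracket: 0.01<=p<0.05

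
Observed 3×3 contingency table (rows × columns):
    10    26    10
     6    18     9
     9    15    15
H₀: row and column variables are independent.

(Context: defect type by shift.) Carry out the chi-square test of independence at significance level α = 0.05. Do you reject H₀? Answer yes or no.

reject H₀: no

Row totals [46, 33, 39], col totals [25, 59, 34], n=118
χ² = (10−9.75)²/9.75 + (26−23.00)²/23.00 + (10−13.25)²/13.25 + (6−6.99)²/6.99 + (18−16.50)²/16.50 + (9−9.51)²/9.51 + (9−8.26)²/8.26 + (15−19.50)²/19.50 + (15−11.24)²/11.24 = 3.8653
df = 4
p-value (upper-tail) = 0.42455
At α=0.05: p ≥ α → fail to reject H₀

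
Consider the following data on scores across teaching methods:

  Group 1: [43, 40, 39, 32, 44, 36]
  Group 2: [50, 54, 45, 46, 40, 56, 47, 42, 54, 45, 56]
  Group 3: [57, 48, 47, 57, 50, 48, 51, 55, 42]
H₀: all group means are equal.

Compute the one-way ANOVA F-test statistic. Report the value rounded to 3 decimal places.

test statistic = 9.702

Group means [39.00, 48.64, 50.56], grand mean 47.077
SSB = Σnᵢ(x̄ᵢ−x̄)² = 527.078; SSW = ΣΣ(x−x̄ᵢ)² = 624.768
MSB = 527.078/2 = 263.5392; MSW = 624.768/23 = 27.1638
F = MSB/MSW = 9.7019
df = (2, 23)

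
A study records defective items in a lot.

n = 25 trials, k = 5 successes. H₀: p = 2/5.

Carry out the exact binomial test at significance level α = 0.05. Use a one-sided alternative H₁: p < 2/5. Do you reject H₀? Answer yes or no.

Exact binomial: n=25, k=5, p₀=2/5=0.4000
P(X≤5) from Σ C(n,i)·p₀^i·(1−p₀)^(n−i)
p-value (one-sided, H₁ less) = 0.02936
At α=0.05: p < α → reject H₀

reject H₀: yes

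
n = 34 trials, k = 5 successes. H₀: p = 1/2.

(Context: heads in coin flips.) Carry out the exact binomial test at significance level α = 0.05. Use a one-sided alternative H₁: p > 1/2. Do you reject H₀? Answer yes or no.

reject H₀: no

Exact binomial: n=34, k=5, p₀=1/2=0.5000
P(X≥5) from Σ C(n,i)·p₀^i·(1−p₀)^(n−i)
p-value (one-sided, H₁ greater) = 1.00000
At α=0.05: p ≥ α → fail to reject H₀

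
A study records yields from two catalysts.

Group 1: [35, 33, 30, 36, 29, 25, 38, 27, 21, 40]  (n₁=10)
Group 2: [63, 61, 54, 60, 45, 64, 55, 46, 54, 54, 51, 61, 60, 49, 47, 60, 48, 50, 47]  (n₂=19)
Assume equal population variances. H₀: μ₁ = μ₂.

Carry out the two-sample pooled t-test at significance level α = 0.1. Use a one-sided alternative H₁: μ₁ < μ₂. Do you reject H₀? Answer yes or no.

x̄₁=31.400, s₁=6.059, n₁=10
x̄₂=54.158, s₂=6.309, n₂=19
s_p² = [9·6.059² + 18·6.309²]/27 = 38.7750
SE = √(s_p²·(1/10+1/19)) = 2.4328
t = (31.400−54.158)/2.4328 = -9.3548
df = 27
p-value (one-sided, H₁ less) = 0.00000
At α=0.1: p < α → reject H₀

reject H₀: yes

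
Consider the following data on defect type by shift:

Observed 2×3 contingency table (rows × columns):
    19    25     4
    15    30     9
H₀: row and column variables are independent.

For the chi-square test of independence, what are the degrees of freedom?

df = (r−1)(c−1) = (2−1)·(3−1) = 2

degrees of freedom = 2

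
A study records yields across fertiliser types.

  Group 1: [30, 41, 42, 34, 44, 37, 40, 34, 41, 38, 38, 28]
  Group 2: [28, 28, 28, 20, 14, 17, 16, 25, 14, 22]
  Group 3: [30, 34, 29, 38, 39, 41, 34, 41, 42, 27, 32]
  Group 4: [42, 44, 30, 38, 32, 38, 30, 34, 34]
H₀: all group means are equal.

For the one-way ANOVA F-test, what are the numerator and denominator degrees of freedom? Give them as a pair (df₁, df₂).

degrees of freedom = [3, 38]

k = 4 groups, N = 42 total
df = (k−1, N−k) = (4−1, 42−4) = (3, 38)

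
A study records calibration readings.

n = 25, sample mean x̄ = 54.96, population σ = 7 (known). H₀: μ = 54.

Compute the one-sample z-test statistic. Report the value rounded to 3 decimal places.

SE = σ/√n = 7/√25 = 1.4000
z = (x̄−μ₀)/SE = (54.96−54)/1.4000 = 0.6857

test statistic = 0.686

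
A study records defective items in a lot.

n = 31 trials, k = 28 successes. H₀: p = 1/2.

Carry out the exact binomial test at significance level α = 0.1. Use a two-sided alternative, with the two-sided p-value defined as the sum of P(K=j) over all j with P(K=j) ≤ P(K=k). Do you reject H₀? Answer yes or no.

Exact binomial: n=31, k=28, p₀=1/2=0.5000
P(X=j) = C(n,j)·p₀^j·(1−p₀)^(n−j); p = Σ P(X=j) over j with P(X=j) ≤ P(X=28)
p-value (two-sided) = 0.00000
At α=0.1: p < α → reject H₀

reject H₀: yes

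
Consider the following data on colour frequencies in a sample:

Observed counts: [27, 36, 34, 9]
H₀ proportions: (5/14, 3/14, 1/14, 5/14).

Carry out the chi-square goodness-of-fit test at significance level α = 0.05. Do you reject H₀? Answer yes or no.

n = 106; E_i = n·p_i = [37.86, 22.71, 7.57, 37.86]
χ² = (27−37.86)²/37.86 + (36−22.71)²/22.71 + (34−7.57)²/7.57 + (9−37.86)²/37.86 = 125.1321
df = 3
p-value (upper-tail) = 0.00000
At α=0.05: p < α → reject H₀

reject H₀: yes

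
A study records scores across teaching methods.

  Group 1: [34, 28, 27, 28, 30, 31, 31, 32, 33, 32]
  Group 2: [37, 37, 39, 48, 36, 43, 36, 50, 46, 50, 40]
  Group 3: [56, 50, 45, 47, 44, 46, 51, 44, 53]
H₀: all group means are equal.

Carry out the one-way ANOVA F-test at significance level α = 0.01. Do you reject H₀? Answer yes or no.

Group means [30.60, 42.00, 48.44], grand mean 40.133
SSB = Σnᵢ(x̄ᵢ−x̄)² = 1568.844; SSW = ΣΣ(x−x̄ᵢ)² = 510.622
MSB = 1568.844/2 = 784.4222; MSW = 510.622/27 = 18.9119
F = MSB/MSW = 41.4776
df = (2, 27)
p-value (upper-tail) = 0.00000
At α=0.01: p < α → reject H₀

reject H₀: yes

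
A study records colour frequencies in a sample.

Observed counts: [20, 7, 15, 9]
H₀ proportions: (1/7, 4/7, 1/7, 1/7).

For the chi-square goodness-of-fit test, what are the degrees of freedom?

df = k − 1 = 4 − 1 = 3

degrees of freedom = 3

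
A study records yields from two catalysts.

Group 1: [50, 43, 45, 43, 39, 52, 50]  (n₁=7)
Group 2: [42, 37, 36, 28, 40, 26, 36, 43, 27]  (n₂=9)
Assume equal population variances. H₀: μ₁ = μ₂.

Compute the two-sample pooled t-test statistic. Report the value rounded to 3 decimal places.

test statistic = 3.751

x̄₁=46.000, s₁=4.761, n₁=7
x̄₂=35.000, s₂=6.500, n₂=9
s_p² = [6·4.761² + 8·6.500²]/14 = 33.8571
SE = √(s_p²·(1/7+1/9)) = 2.9323
t = (46.000−35.000)/2.9323 = 3.7513
df = 14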